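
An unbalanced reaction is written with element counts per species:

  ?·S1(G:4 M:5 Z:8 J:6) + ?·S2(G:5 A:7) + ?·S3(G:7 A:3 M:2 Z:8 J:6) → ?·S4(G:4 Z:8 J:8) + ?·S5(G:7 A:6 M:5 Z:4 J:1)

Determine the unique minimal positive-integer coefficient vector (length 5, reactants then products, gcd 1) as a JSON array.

G: 4·4+3·5+5·7 = 66 | 6·4+6·7 = 66
A: 4·0+3·7+5·3 = 36 | 6·0+6·6 = 36
M: 4·5+3·0+5·2 = 30 | 6·0+6·5 = 30
Z: 4·8+3·0+5·8 = 72 | 6·8+6·4 = 72
J: 4·6+3·0+5·6 = 54 | 6·8+6·1 = 54
gcd(4,3,5,6,6) = 1

Coefficients: [4, 3, 5, 6, 6]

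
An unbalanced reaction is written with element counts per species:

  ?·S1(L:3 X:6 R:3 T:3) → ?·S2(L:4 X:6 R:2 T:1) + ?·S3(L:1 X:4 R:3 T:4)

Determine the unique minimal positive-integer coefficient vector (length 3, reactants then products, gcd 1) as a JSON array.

Coefficients: [5, 3, 3]

L: 5·3 = 15 | 3·4+3·1 = 15
X: 5·6 = 30 | 3·6+3·4 = 30
R: 5·3 = 15 | 3·2+3·3 = 15
T: 5·3 = 15 | 3·1+3·4 = 15
gcd(5,3,3) = 1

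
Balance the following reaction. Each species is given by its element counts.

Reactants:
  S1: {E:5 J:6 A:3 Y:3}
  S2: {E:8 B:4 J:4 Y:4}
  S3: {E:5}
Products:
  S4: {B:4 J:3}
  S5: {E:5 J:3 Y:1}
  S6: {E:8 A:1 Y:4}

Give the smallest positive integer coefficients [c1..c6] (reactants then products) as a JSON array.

Coefficients: [1, 3, 2, 3, 3, 3]

E: 1·5+3·8+2·5 = 39 | 3·0+3·5+3·8 = 39
B: 1·0+3·4+2·0 = 12 | 3·4+3·0+3·0 = 12
J: 1·6+3·4+2·0 = 18 | 3·3+3·3+3·0 = 18
A: 1·3+3·0+2·0 = 3 | 3·0+3·0+3·1 = 3
Y: 1·3+3·4+2·0 = 15 | 3·0+3·1+3·4 = 15
gcd(1,3,2,3,3,3) = 1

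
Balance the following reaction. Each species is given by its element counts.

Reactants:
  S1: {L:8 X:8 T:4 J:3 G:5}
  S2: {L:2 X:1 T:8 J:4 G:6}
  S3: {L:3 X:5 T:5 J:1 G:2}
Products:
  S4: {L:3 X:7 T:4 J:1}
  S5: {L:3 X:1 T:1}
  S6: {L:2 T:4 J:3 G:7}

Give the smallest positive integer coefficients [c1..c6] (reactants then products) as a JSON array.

Coefficients: [3, 2, 4, 6, 4, 5]

L: 3·8+2·2+4·3 = 40 | 6·3+4·3+5·2 = 40
X: 3·8+2·1+4·5 = 46 | 6·7+4·1+5·0 = 46
T: 3·4+2·8+4·5 = 48 | 6·4+4·1+5·4 = 48
J: 3·3+2·4+4·1 = 21 | 6·1+4·0+5·3 = 21
G: 3·5+2·6+4·2 = 35 | 6·0+4·0+5·7 = 35
gcd(3,2,4,6,4,5) = 1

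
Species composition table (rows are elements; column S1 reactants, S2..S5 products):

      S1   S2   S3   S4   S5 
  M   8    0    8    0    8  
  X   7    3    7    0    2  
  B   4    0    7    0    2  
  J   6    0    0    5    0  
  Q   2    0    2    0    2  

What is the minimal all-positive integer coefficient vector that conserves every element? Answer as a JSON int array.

Coefficients: [5, 5, 2, 6, 3]

M: 5·8 = 40 | 5·0+2·8+6·0+3·8 = 40
X: 5·7 = 35 | 5·3+2·7+6·0+3·2 = 35
B: 5·4 = 20 | 5·0+2·7+6·0+3·2 = 20
J: 5·6 = 30 | 5·0+2·0+6·5+3·0 = 30
Q: 5·2 = 10 | 5·0+2·2+6·0+3·2 = 10
gcd(5,5,2,6,3) = 1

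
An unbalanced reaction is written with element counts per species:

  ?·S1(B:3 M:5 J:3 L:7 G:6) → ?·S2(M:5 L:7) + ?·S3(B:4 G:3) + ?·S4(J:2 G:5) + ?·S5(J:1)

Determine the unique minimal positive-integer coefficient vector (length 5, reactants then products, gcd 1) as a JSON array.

Coefficients: [4, 4, 3, 3, 6]

B: 4·3 = 12 | 4·0+3·4+3·0+6·0 = 12
M: 4·5 = 20 | 4·5+3·0+3·0+6·0 = 20
J: 4·3 = 12 | 4·0+3·0+3·2+6·1 = 12
L: 4·7 = 28 | 4·7+3·0+3·0+6·0 = 28
G: 4·6 = 24 | 4·0+3·3+3·5+6·0 = 24
gcd(4,4,3,3,6) = 1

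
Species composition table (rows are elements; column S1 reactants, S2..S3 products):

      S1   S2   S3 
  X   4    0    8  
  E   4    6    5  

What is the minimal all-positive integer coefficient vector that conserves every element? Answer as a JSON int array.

X: 4·4 = 16 | 1·0+2·8 = 16
E: 4·4 = 16 | 1·6+2·5 = 16
gcd(4,1,2) = 1

Coefficients: [4, 1, 2]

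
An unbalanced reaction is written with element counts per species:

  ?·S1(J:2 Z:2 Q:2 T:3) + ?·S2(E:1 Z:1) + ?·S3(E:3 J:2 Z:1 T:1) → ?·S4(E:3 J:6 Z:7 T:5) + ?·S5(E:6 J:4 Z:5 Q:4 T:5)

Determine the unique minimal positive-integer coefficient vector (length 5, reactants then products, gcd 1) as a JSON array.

E: 4·0+6·1+3·3 = 15 | 1·3+2·6 = 15
J: 4·2+6·0+3·2 = 14 | 1·6+2·4 = 14
Z: 4·2+6·1+3·1 = 17 | 1·7+2·5 = 17
Q: 4·2+6·0+3·0 = 8 | 1·0+2·4 = 8
T: 4·3+6·0+3·1 = 15 | 1·5+2·5 = 15
gcd(4,6,3,1,2) = 1

Coefficients: [4, 6, 3, 1, 2]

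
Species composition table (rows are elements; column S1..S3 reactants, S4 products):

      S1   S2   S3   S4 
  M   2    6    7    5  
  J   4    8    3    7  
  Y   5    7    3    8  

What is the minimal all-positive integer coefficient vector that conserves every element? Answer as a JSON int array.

Coefficients: [6, 1, 1, 5]

M: 6·2+1·6+1·7 = 25 | 5·5 = 25
J: 6·4+1·8+1·3 = 35 | 5·7 = 35
Y: 6·5+1·7+1·3 = 40 | 5·8 = 40
gcd(6,1,1,5) = 1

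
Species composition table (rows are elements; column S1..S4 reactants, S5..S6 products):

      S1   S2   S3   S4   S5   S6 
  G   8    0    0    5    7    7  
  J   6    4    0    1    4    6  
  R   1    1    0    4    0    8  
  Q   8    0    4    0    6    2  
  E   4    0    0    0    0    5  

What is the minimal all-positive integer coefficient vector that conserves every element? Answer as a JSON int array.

G: 5·8+3·0+1·0+6·5 = 70 | 6·7+4·7 = 70
J: 5·6+3·4+1·0+6·1 = 48 | 6·4+4·6 = 48
R: 5·1+3·1+1·0+6·4 = 32 | 6·0+4·8 = 32
Q: 5·8+3·0+1·4+6·0 = 44 | 6·6+4·2 = 44
E: 5·4+3·0+1·0+6·0 = 20 | 6·0+4·5 = 20
gcd(5,3,1,6,6,4) = 1

Coefficients: [5, 3, 1, 6, 6, 4]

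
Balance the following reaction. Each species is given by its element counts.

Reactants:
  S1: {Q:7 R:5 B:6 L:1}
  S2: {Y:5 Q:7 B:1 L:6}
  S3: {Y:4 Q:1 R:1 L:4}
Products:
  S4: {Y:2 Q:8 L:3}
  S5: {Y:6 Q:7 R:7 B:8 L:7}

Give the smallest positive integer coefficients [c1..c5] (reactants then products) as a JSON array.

Y: 6·0+4·5+5·4 = 40 | 5·2+5·6 = 40
Q: 6·7+4·7+5·1 = 75 | 5·8+5·7 = 75
R: 6·5+4·0+5·1 = 35 | 5·0+5·7 = 35
B: 6·6+4·1+5·0 = 40 | 5·0+5·8 = 40
L: 6·1+4·6+5·4 = 50 | 5·3+5·7 = 50
gcd(6,4,5,5,5) = 1

Coefficients: [6, 4, 5, 5, 5]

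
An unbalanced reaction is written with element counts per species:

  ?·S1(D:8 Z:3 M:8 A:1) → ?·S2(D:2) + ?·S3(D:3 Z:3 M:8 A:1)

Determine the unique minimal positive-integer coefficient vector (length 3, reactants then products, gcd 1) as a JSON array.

D: 2·8 = 16 | 5·2+2·3 = 16
Z: 2·3 = 6 | 5·0+2·3 = 6
M: 2·8 = 16 | 5·0+2·8 = 16
A: 2·1 = 2 | 5·0+2·1 = 2
gcd(2,5,2) = 1

Coefficients: [2, 5, 2]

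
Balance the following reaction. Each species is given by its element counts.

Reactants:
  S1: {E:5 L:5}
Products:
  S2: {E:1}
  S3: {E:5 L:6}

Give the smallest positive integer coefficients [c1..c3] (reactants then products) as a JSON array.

Coefficients: [6, 5, 5]

E: 6·5 = 30 | 5·1+5·5 = 30
L: 6·5 = 30 | 5·0+5·6 = 30
gcd(6,5,5) = 1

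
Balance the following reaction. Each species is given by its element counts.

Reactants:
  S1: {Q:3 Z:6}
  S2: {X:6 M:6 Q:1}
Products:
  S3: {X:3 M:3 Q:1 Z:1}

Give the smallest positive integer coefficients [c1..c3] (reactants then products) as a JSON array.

X: 1·0+3·6 = 18 | 6·3 = 18
M: 1·0+3·6 = 18 | 6·3 = 18
Q: 1·3+3·1 = 6 | 6·1 = 6
Z: 1·6+3·0 = 6 | 6·1 = 6
gcd(1,3,6) = 1

Coefficients: [1, 3, 6]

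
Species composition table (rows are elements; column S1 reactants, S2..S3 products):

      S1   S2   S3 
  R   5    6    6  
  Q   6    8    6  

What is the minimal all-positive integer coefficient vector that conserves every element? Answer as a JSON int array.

Coefficients: [6, 3, 2]

R: 6·5 = 30 | 3·6+2·6 = 30
Q: 6·6 = 36 | 3·8+2·6 = 36
gcd(6,3,2) = 1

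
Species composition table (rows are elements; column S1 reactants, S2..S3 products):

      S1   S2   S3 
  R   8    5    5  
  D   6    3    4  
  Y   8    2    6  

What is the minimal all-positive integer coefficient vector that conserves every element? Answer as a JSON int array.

Coefficients: [5, 2, 6]

R: 5·8 = 40 | 2·5+6·5 = 40
D: 5·6 = 30 | 2·3+6·4 = 30
Y: 5·8 = 40 | 2·2+6·6 = 40
gcd(5,2,6) = 1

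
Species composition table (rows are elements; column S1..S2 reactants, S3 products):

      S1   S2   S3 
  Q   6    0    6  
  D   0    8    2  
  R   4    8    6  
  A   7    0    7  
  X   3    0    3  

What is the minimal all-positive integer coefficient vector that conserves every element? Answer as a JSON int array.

Q: 4·6+1·0 = 24 | 4·6 = 24
D: 4·0+1·8 = 8 | 4·2 = 8
R: 4·4+1·8 = 24 | 4·6 = 24
A: 4·7+1·0 = 28 | 4·7 = 28
X: 4·3+1·0 = 12 | 4·3 = 12
gcd(4,1,4) = 1

Coefficients: [4, 1, 4]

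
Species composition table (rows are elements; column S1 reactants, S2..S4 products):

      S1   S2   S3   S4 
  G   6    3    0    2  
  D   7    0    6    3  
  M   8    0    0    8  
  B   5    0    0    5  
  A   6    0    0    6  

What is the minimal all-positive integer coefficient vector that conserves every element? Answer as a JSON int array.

Coefficients: [3, 4, 2, 3]

G: 3·6 = 18 | 4·3+2·0+3·2 = 18
D: 3·7 = 21 | 4·0+2·6+3·3 = 21
M: 3·8 = 24 | 4·0+2·0+3·8 = 24
B: 3·5 = 15 | 4·0+2·0+3·5 = 15
A: 3·6 = 18 | 4·0+2·0+3·6 = 18
gcd(3,4,2,3) = 1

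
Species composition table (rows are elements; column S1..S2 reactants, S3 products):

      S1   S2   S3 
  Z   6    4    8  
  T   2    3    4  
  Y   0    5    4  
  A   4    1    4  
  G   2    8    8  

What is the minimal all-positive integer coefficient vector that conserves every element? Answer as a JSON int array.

Z: 4·6+4·4 = 40 | 5·8 = 40
T: 4·2+4·3 = 20 | 5·4 = 20
Y: 4·0+4·5 = 20 | 5·4 = 20
A: 4·4+4·1 = 20 | 5·4 = 20
G: 4·2+4·8 = 40 | 5·8 = 40
gcd(4,4,5) = 1

Coefficients: [4, 4, 5]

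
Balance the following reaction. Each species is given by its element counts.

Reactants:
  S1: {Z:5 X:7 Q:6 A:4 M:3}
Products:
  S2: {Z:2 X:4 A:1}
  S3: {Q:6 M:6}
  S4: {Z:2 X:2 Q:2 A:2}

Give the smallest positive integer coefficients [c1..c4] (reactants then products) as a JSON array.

Coefficients: [2, 2, 1, 3]

Z: 2·5 = 10 | 2·2+1·0+3·2 = 10
X: 2·7 = 14 | 2·4+1·0+3·2 = 14
Q: 2·6 = 12 | 2·0+1·6+3·2 = 12
A: 2·4 = 8 | 2·1+1·0+3·2 = 8
M: 2·3 = 6 | 2·0+1·6+3·0 = 6
gcd(2,2,1,3) = 1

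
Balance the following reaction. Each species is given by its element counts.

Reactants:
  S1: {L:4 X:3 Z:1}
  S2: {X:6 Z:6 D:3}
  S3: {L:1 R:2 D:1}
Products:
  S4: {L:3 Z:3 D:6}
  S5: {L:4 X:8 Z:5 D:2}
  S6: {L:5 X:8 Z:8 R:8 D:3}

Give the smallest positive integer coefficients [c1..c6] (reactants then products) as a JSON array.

Coefficients: [6, 5, 4, 1, 5, 1]

L: 6·4+5·0+4·1 = 28 | 1·3+5·4+1·5 = 28
X: 6·3+5·6+4·0 = 48 | 1·0+5·8+1·8 = 48
Z: 6·1+5·6+4·0 = 36 | 1·3+5·5+1·8 = 36
R: 6·0+5·0+4·2 = 8 | 1·0+5·0+1·8 = 8
D: 6·0+5·3+4·1 = 19 | 1·6+5·2+1·3 = 19
gcd(6,5,4,1,5,1) = 1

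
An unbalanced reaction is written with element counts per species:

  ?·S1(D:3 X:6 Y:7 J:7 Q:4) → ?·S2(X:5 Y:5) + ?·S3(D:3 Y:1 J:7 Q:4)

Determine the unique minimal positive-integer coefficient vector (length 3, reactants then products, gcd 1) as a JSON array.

D: 5·3 = 15 | 6·0+5·3 = 15
X: 5·6 = 30 | 6·5+5·0 = 30
Y: 5·7 = 35 | 6·5+5·1 = 35
J: 5·7 = 35 | 6·0+5·7 = 35
Q: 5·4 = 20 | 6·0+5·4 = 20
gcd(5,6,5) = 1

Coefficients: [5, 6, 5]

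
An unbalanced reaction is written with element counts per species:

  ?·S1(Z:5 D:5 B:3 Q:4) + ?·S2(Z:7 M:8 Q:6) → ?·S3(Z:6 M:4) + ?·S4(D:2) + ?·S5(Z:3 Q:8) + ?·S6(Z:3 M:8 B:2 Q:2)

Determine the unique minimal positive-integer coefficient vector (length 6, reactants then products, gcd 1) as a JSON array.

Coefficients: [2, 5, 4, 5, 4, 3]

Z: 2·5+5·7 = 45 | 4·6+5·0+4·3+3·3 = 45
D: 2·5+5·0 = 10 | 4·0+5·2+4·0+3·0 = 10
M: 2·0+5·8 = 40 | 4·4+5·0+4·0+3·8 = 40
B: 2·3+5·0 = 6 | 4·0+5·0+4·0+3·2 = 6
Q: 2·4+5·6 = 38 | 4·0+5·0+4·8+3·2 = 38
gcd(2,5,4,5,4,3) = 1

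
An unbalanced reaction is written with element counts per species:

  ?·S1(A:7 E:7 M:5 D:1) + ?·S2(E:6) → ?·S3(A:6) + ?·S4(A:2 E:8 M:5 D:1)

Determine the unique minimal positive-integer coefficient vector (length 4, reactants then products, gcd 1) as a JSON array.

Coefficients: [6, 1, 5, 6]

A: 6·7+1·0 = 42 | 5·6+6·2 = 42
E: 6·7+1·6 = 48 | 5·0+6·8 = 48
M: 6·5+1·0 = 30 | 5·0+6·5 = 30
D: 6·1+1·0 = 6 | 5·0+6·1 = 6
gcd(6,1,5,6) = 1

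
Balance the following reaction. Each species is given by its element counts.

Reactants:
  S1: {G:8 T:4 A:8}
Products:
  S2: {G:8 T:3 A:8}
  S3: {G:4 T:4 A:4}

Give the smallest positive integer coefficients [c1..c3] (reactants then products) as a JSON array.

G: 5·8 = 40 | 4·8+2·4 = 40
T: 5·4 = 20 | 4·3+2·4 = 20
A: 5·8 = 40 | 4·8+2·4 = 40
gcd(5,4,2) = 1

Coefficients: [5, 4, 2]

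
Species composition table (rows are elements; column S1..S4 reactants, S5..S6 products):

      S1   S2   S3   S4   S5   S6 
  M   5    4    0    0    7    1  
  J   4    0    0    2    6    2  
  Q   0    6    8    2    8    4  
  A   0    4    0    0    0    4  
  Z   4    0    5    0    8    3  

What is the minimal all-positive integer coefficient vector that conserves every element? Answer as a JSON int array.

Coefficients: [5, 1, 3, 3, 4, 1]

M: 5·5+1·4+3·0+3·0 = 29 | 4·7+1·1 = 29
J: 5·4+1·0+3·0+3·2 = 26 | 4·6+1·2 = 26
Q: 5·0+1·6+3·8+3·2 = 36 | 4·8+1·4 = 36
A: 5·0+1·4+3·0+3·0 = 4 | 4·0+1·4 = 4
Z: 5·4+1·0+3·5+3·0 = 35 | 4·8+1·3 = 35
gcd(5,1,3,3,4,1) = 1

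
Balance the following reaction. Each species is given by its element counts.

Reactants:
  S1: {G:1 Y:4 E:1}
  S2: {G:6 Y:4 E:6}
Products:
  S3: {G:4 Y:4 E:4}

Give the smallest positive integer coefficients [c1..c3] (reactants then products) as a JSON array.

Coefficients: [2, 3, 5]

G: 2·1+3·6 = 20 | 5·4 = 20
Y: 2·4+3·4 = 20 | 5·4 = 20
E: 2·1+3·6 = 20 | 5·4 = 20
gcd(2,3,5) = 1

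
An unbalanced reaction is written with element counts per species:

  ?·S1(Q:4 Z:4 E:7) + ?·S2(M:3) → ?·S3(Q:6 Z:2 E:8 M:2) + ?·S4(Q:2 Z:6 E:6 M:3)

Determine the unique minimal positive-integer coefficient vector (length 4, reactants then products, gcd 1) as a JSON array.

Coefficients: [6, 5, 3, 3]

Q: 6·4+5·0 = 24 | 3·6+3·2 = 24
Z: 6·4+5·0 = 24 | 3·2+3·6 = 24
E: 6·7+5·0 = 42 | 3·8+3·6 = 42
M: 6·0+5·3 = 15 | 3·2+3·3 = 15
gcd(6,5,3,3) = 1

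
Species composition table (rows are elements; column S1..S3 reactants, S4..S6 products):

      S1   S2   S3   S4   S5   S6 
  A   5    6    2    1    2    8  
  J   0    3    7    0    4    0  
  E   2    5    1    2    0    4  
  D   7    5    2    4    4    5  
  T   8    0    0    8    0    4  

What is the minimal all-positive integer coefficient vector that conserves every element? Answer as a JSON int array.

Coefficients: [6, 2, 2, 4, 5, 4]

A: 6·5+2·6+2·2 = 46 | 4·1+5·2+4·8 = 46
J: 6·0+2·3+2·7 = 20 | 4·0+5·4+4·0 = 20
E: 6·2+2·5+2·1 = 24 | 4·2+5·0+4·4 = 24
D: 6·7+2·5+2·2 = 56 | 4·4+5·4+4·5 = 56
T: 6·8+2·0+2·0 = 48 | 4·8+5·0+4·4 = 48
gcd(6,2,2,4,5,4) = 1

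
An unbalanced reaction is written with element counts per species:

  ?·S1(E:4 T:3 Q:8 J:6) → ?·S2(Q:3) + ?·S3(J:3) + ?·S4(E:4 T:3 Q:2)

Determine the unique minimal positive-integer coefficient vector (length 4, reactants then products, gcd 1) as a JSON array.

E: 1·4 = 4 | 2·0+2·0+1·4 = 4
T: 1·3 = 3 | 2·0+2·0+1·3 = 3
Q: 1·8 = 8 | 2·3+2·0+1·2 = 8
J: 1·6 = 6 | 2·0+2·3+1·0 = 6
gcd(1,2,2,1) = 1

Coefficients: [1, 2, 2, 1]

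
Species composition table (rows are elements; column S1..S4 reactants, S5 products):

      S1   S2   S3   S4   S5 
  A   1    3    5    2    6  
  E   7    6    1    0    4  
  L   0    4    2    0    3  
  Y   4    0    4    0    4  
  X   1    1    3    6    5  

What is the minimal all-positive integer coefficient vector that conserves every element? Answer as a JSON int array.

Coefficients: [1, 2, 5, 2, 6]

A: 1·1+2·3+5·5+2·2 = 36 | 6·6 = 36
E: 1·7+2·6+5·1+2·0 = 24 | 6·4 = 24
L: 1·0+2·4+5·2+2·0 = 18 | 6·3 = 18
Y: 1·4+2·0+5·4+2·0 = 24 | 6·4 = 24
X: 1·1+2·1+5·3+2·6 = 30 | 6·5 = 30
gcd(1,2,5,2,6) = 1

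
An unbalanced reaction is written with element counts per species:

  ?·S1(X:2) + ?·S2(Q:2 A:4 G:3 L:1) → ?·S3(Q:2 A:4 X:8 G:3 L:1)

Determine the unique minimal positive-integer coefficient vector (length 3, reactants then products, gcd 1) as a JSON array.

Coefficients: [4, 1, 1]

Q: 4·0+1·2 = 2 | 1·2 = 2
A: 4·0+1·4 = 4 | 1·4 = 4
X: 4·2+1·0 = 8 | 1·8 = 8
G: 4·0+1·3 = 3 | 1·3 = 3
L: 4·0+1·1 = 1 | 1·1 = 1
gcd(4,1,1) = 1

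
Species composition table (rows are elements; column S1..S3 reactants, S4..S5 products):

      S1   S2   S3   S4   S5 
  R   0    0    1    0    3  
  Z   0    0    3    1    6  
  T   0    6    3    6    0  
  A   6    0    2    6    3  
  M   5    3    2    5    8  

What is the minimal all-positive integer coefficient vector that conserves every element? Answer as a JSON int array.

Coefficients: [5, 3, 6, 6, 2]

R: 5·0+3·0+6·1 = 6 | 6·0+2·3 = 6
Z: 5·0+3·0+6·3 = 18 | 6·1+2·6 = 18
T: 5·0+3·6+6·3 = 36 | 6·6+2·0 = 36
A: 5·6+3·0+6·2 = 42 | 6·6+2·3 = 42
M: 5·5+3·3+6·2 = 46 | 6·5+2·8 = 46
gcd(5,3,6,6,2) = 1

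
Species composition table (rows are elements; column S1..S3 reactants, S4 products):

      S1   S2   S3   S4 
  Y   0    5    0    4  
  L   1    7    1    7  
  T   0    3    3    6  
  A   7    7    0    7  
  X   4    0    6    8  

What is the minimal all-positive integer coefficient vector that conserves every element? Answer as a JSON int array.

Coefficients: [1, 4, 6, 5]

Y: 1·0+4·5+6·0 = 20 | 5·4 = 20
L: 1·1+4·7+6·1 = 35 | 5·7 = 35
T: 1·0+4·3+6·3 = 30 | 5·6 = 30
A: 1·7+4·7+6·0 = 35 | 5·7 = 35
X: 1·4+4·0+6·6 = 40 | 5·8 = 40
gcd(1,4,6,5) = 1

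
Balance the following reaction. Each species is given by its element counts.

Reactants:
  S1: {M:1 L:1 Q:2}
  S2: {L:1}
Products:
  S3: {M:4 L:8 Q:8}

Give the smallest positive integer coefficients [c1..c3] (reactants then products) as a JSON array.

Coefficients: [4, 4, 1]

M: 4·1+4·0 = 4 | 1·4 = 4
L: 4·1+4·1 = 8 | 1·8 = 8
Q: 4·2+4·0 = 8 | 1·8 = 8
gcd(4,4,1) = 1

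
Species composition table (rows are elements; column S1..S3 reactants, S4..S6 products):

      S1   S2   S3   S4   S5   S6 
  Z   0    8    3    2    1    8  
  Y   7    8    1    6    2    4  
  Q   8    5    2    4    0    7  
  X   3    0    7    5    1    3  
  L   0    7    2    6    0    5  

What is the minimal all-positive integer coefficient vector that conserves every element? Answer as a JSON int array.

Coefficients: [1, 3, 3, 2, 5, 3]

Z: 1·0+3·8+3·3 = 33 | 2·2+5·1+3·8 = 33
Y: 1·7+3·8+3·1 = 34 | 2·6+5·2+3·4 = 34
Q: 1·8+3·5+3·2 = 29 | 2·4+5·0+3·7 = 29
X: 1·3+3·0+3·7 = 24 | 2·5+5·1+3·3 = 24
L: 1·0+3·7+3·2 = 27 | 2·6+5·0+3·5 = 27
gcd(1,3,3,2,5,3) = 1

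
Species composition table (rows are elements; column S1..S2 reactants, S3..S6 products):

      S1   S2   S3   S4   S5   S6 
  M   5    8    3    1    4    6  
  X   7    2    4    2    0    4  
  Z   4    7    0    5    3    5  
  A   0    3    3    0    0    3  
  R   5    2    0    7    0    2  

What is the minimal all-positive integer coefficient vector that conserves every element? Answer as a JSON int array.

M: 2·5+5·8 = 50 | 2·3+2·1+6·4+3·6 = 50
X: 2·7+5·2 = 24 | 2·4+2·2+6·0+3·4 = 24
Z: 2·4+5·7 = 43 | 2·0+2·5+6·3+3·5 = 43
A: 2·0+5·3 = 15 | 2·3+2·0+6·0+3·3 = 15
R: 2·5+5·2 = 20 | 2·0+2·7+6·0+3·2 = 20
gcd(2,5,2,2,6,3) = 1

Coefficients: [2, 5, 2, 2, 6, 3]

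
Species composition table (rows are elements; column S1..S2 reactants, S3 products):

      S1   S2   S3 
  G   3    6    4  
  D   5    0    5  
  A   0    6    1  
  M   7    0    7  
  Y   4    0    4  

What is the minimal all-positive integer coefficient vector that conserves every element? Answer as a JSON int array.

Coefficients: [6, 1, 6]

G: 6·3+1·6 = 24 | 6·4 = 24
D: 6·5+1·0 = 30 | 6·5 = 30
A: 6·0+1·6 = 6 | 6·1 = 6
M: 6·7+1·0 = 42 | 6·7 = 42
Y: 6·4+1·0 = 24 | 6·4 = 24
gcd(6,1,6) = 1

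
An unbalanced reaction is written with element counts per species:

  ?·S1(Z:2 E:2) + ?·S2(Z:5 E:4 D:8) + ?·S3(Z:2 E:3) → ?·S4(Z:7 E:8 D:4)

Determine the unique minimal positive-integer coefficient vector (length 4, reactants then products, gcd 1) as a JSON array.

Z: 3·2+2·5+6·2 = 28 | 4·7 = 28
E: 3·2+2·4+6·3 = 32 | 4·8 = 32
D: 3·0+2·8+6·0 = 16 | 4·4 = 16
gcd(3,2,6,4) = 1

Coefficients: [3, 2, 6, 4]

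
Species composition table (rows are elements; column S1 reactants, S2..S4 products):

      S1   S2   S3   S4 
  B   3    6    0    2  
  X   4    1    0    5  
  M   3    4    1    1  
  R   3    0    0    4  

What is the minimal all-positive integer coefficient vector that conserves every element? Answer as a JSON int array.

B: 4·3 = 12 | 1·6+5·0+3·2 = 12
X: 4·4 = 16 | 1·1+5·0+3·5 = 16
M: 4·3 = 12 | 1·4+5·1+3·1 = 12
R: 4·3 = 12 | 1·0+5·0+3·4 = 12
gcd(4,1,5,3) = 1

Coefficients: [4, 1, 5, 3]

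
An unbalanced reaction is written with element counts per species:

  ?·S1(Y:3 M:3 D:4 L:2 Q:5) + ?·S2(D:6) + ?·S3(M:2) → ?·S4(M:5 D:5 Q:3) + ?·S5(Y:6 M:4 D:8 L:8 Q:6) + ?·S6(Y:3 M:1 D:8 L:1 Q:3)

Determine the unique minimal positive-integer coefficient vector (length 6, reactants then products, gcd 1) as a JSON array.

Coefficients: [6, 6, 5, 4, 1, 4]

Y: 6·3+6·0+5·0 = 18 | 4·0+1·6+4·3 = 18
M: 6·3+6·0+5·2 = 28 | 4·5+1·4+4·1 = 28
D: 6·4+6·6+5·0 = 60 | 4·5+1·8+4·8 = 60
L: 6·2+6·0+5·0 = 12 | 4·0+1·8+4·1 = 12
Q: 6·5+6·0+5·0 = 30 | 4·3+1·6+4·3 = 30
gcd(6,6,5,4,1,4) = 1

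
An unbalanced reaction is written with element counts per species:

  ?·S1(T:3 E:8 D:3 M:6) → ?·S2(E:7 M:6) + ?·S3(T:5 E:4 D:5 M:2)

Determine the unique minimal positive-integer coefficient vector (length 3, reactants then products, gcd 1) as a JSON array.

Coefficients: [5, 4, 3]

T: 5·3 = 15 | 4·0+3·5 = 15
E: 5·8 = 40 | 4·7+3·4 = 40
D: 5·3 = 15 | 4·0+3·5 = 15
M: 5·6 = 30 | 4·6+3·2 = 30
gcd(5,4,3) = 1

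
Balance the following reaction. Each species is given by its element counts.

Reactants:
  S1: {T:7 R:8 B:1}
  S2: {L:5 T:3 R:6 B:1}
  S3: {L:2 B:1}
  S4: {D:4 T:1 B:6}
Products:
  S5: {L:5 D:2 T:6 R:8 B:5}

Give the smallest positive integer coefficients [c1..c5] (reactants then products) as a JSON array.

L: 3·0+4·5+5·2+3·0 = 30 | 6·5 = 30
D: 3·0+4·0+5·0+3·4 = 12 | 6·2 = 12
T: 3·7+4·3+5·0+3·1 = 36 | 6·6 = 36
R: 3·8+4·6+5·0+3·0 = 48 | 6·8 = 48
B: 3·1+4·1+5·1+3·6 = 30 | 6·5 = 30
gcd(3,4,5,3,6) = 1

Coefficients: [3, 4, 5, 3, 6]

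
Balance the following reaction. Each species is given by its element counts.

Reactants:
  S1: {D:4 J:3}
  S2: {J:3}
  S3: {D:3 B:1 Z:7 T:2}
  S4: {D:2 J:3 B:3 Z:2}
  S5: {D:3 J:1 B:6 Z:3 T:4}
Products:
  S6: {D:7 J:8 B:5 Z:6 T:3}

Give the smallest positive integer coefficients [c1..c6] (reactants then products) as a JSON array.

D: 3·4+5·0+2·3+2·2+2·3 = 28 | 4·7 = 28
J: 3·3+5·3+2·0+2·3+2·1 = 32 | 4·8 = 32
B: 3·0+5·0+2·1+2·3+2·6 = 20 | 4·5 = 20
Z: 3·0+5·0+2·7+2·2+2·3 = 24 | 4·6 = 24
T: 3·0+5·0+2·2+2·0+2·4 = 12 | 4·3 = 12
gcd(3,5,2,2,2,4) = 1

Coefficients: [3, 5, 2, 2, 2, 4]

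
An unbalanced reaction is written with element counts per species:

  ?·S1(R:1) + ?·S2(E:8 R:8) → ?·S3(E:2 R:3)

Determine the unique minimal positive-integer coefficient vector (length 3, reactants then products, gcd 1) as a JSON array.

Coefficients: [4, 1, 4]

E: 4·0+1·8 = 8 | 4·2 = 8
R: 4·1+1·8 = 12 | 4·3 = 12
gcd(4,1,4) = 1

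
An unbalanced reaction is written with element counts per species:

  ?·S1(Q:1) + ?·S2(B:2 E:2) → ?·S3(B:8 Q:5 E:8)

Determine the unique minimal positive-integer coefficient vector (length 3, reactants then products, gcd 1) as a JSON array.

Coefficients: [5, 4, 1]

B: 5·0+4·2 = 8 | 1·8 = 8
Q: 5·1+4·0 = 5 | 1·5 = 5
E: 5·0+4·2 = 8 | 1·8 = 8
gcd(5,4,1) = 1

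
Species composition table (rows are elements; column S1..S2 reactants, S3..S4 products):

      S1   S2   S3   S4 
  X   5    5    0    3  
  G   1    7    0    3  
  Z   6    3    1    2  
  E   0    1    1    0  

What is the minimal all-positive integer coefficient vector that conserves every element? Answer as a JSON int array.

X: 1·5+2·5 = 15 | 2·0+5·3 = 15
G: 1·1+2·7 = 15 | 2·0+5·3 = 15
Z: 1·6+2·3 = 12 | 2·1+5·2 = 12
E: 1·0+2·1 = 2 | 2·1+5·0 = 2
gcd(1,2,2,5) = 1

Coefficients: [1, 2, 2, 5]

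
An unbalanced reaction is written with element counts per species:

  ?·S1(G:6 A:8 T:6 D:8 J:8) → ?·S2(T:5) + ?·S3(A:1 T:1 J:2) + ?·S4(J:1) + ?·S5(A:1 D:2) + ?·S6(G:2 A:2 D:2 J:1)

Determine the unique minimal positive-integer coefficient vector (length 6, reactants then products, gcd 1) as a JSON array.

G: 1·6 = 6 | 1·0+1·0+3·0+1·0+3·2 = 6
A: 1·8 = 8 | 1·0+1·1+3·0+1·1+3·2 = 8
T: 1·6 = 6 | 1·5+1·1+3·0+1·0+3·0 = 6
D: 1·8 = 8 | 1·0+1·0+3·0+1·2+3·2 = 8
J: 1·8 = 8 | 1·0+1·2+3·1+1·0+3·1 = 8
gcd(1,1,1,3,1,3) = 1

Coefficients: [1, 1, 1, 3, 1, 3]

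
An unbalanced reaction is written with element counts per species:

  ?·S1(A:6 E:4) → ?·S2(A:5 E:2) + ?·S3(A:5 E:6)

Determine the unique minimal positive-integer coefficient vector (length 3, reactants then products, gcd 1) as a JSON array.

A: 5·6 = 30 | 4·5+2·5 = 30
E: 5·4 = 20 | 4·2+2·6 = 20
gcd(5,4,2) = 1

Coefficients: [5, 4, 2]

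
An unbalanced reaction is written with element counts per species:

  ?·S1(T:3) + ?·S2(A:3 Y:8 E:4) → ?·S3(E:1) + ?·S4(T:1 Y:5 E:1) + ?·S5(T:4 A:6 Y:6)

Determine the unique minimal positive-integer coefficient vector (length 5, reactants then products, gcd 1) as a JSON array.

T: 2·3+2·0 = 6 | 6·0+2·1+1·4 = 6
A: 2·0+2·3 = 6 | 6·0+2·0+1·6 = 6
Y: 2·0+2·8 = 16 | 6·0+2·5+1·6 = 16
E: 2·0+2·4 = 8 | 6·1+2·1+1·0 = 8
gcd(2,2,6,2,1) = 1

Coefficients: [2, 2, 6, 2, 1]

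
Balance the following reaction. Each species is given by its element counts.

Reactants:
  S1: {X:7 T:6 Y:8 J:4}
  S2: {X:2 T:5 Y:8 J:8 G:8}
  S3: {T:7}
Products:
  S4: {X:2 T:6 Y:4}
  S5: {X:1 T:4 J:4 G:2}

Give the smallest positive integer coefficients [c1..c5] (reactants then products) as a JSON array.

X: 2·7+1·2+5·0 = 16 | 6·2+4·1 = 16
T: 2·6+1·5+5·7 = 52 | 6·6+4·4 = 52
Y: 2·8+1·8+5·0 = 24 | 6·4+4·0 = 24
J: 2·4+1·8+5·0 = 16 | 6·0+4·4 = 16
G: 2·0+1·8+5·0 = 8 | 6·0+4·2 = 8
gcd(2,1,5,6,4) = 1

Coefficients: [2, 1, 5, 6, 4]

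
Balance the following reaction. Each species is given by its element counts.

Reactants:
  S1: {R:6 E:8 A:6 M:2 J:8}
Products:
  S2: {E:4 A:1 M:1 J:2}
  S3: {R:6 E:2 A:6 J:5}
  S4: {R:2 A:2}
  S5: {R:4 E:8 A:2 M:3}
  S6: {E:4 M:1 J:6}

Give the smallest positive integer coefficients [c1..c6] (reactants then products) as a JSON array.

Coefficients: [4, 2, 2, 4, 1, 3]

R: 4·6 = 24 | 2·0+2·6+4·2+1·4+3·0 = 24
E: 4·8 = 32 | 2·4+2·2+4·0+1·8+3·4 = 32
A: 4·6 = 24 | 2·1+2·6+4·2+1·2+3·0 = 24
M: 4·2 = 8 | 2·1+2·0+4·0+1·3+3·1 = 8
J: 4·8 = 32 | 2·2+2·5+4·0+1·0+3·6 = 32
gcd(4,2,2,4,1,3) = 1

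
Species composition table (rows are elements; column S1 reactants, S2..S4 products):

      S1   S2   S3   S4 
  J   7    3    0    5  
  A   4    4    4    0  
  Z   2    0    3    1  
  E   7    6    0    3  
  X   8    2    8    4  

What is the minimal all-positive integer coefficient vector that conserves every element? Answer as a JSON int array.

Coefficients: [3, 2, 1, 3]

J: 3·7 = 21 | 2·3+1·0+3·5 = 21
A: 3·4 = 12 | 2·4+1·4+3·0 = 12
Z: 3·2 = 6 | 2·0+1·3+3·1 = 6
E: 3·7 = 21 | 2·6+1·0+3·3 = 21
X: 3·8 = 24 | 2·2+1·8+3·4 = 24
gcd(3,2,1,3) = 1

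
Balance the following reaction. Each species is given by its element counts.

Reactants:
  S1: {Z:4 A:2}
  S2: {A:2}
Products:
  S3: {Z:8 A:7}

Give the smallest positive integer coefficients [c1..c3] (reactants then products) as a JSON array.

Z: 4·4+3·0 = 16 | 2·8 = 16
A: 4·2+3·2 = 14 | 2·7 = 14
gcd(4,3,2) = 1

Coefficients: [4, 3, 2]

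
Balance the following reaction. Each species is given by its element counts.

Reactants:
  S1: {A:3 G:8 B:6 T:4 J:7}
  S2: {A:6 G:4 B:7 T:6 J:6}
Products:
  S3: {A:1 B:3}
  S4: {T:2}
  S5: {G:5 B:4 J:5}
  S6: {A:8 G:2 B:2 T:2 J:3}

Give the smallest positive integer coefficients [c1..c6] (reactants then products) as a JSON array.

A: 1·3+1·6 = 9 | 1·1+4·0+2·0+1·8 = 9
G: 1·8+1·4 = 12 | 1·0+4·0+2·5+1·2 = 12
B: 1·6+1·7 = 13 | 1·3+4·0+2·4+1·2 = 13
T: 1·4+1·6 = 10 | 1·0+4·2+2·0+1·2 = 10
J: 1·7+1·6 = 13 | 1·0+4·0+2·5+1·3 = 13
gcd(1,1,1,4,2,1) = 1

Coefficients: [1, 1, 1, 4, 2, 1]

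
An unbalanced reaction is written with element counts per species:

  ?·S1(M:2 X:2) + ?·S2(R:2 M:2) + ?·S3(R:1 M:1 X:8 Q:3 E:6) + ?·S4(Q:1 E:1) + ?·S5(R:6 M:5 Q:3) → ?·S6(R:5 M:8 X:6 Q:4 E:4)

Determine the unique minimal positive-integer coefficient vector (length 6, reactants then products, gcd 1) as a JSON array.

R: 5·0+4·2+1·1+6·0+1·6 = 15 | 3·5 = 15
M: 5·2+4·2+1·1+6·0+1·5 = 24 | 3·8 = 24
X: 5·2+4·0+1·8+6·0+1·0 = 18 | 3·6 = 18
Q: 5·0+4·0+1·3+6·1+1·3 = 12 | 3·4 = 12
E: 5·0+4·0+1·6+6·1+1·0 = 12 | 3·4 = 12
gcd(5,4,1,6,1,3) = 1

Coefficients: [5, 4, 1, 6, 1, 3]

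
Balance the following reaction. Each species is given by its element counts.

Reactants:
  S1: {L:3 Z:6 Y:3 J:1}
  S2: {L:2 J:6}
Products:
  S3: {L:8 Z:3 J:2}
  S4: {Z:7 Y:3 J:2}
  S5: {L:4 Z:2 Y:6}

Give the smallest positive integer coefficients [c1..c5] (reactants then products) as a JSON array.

Coefficients: [6, 1, 2, 4, 1]

L: 6·3+1·2 = 20 | 2·8+4·0+1·4 = 20
Z: 6·6+1·0 = 36 | 2·3+4·7+1·2 = 36
Y: 6·3+1·0 = 18 | 2·0+4·3+1·6 = 18
J: 6·1+1·6 = 12 | 2·2+4·2+1·0 = 12
gcd(6,1,2,4,1) = 1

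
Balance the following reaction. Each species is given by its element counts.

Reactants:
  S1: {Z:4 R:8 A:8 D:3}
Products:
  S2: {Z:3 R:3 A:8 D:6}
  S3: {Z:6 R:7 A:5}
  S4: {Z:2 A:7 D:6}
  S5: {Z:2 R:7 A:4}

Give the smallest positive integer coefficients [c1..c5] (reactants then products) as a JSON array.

Coefficients: [6, 2, 1, 1, 5]

Z: 6·4 = 24 | 2·3+1·6+1·2+5·2 = 24
R: 6·8 = 48 | 2·3+1·7+1·0+5·7 = 48
A: 6·8 = 48 | 2·8+1·5+1·7+5·4 = 48
D: 6·3 = 18 | 2·6+1·0+1·6+5·0 = 18
gcd(6,2,1,1,5) = 1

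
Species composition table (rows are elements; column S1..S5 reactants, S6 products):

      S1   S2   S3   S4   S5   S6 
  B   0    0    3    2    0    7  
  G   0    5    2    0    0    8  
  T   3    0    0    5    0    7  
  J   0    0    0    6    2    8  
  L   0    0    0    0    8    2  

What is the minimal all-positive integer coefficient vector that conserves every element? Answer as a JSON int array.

Coefficients: [1, 4, 6, 5, 1, 4]

B: 1·0+4·0+6·3+5·2+1·0 = 28 | 4·7 = 28
G: 1·0+4·5+6·2+5·0+1·0 = 32 | 4·8 = 32
T: 1·3+4·0+6·0+5·5+1·0 = 28 | 4·7 = 28
J: 1·0+4·0+6·0+5·6+1·2 = 32 | 4·8 = 32
L: 1·0+4·0+6·0+5·0+1·8 = 8 | 4·2 = 8
gcd(1,4,6,5,1,4) = 1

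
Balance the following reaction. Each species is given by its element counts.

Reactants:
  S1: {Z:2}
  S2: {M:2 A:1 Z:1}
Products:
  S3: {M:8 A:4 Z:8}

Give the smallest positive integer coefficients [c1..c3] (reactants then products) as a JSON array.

Coefficients: [2, 4, 1]

M: 2·0+4·2 = 8 | 1·8 = 8
A: 2·0+4·1 = 4 | 1·4 = 4
Z: 2·2+4·1 = 8 | 1·8 = 8
gcd(2,4,1) = 1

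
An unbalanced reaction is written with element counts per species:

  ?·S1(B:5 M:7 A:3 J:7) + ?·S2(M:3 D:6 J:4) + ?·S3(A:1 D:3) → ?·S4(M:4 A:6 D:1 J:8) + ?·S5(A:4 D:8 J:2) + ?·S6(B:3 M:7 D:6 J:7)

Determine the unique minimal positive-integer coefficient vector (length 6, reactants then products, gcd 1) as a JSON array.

Coefficients: [3, 6, 1, 1, 1, 5]

B: 3·5+6·0+1·0 = 15 | 1·0+1·0+5·3 = 15
M: 3·7+6·3+1·0 = 39 | 1·4+1·0+5·7 = 39
A: 3·3+6·0+1·1 = 10 | 1·6+1·4+5·0 = 10
D: 3·0+6·6+1·3 = 39 | 1·1+1·8+5·6 = 39
J: 3·7+6·4+1·0 = 45 | 1·8+1·2+5·7 = 45
gcd(3,6,1,1,1,5) = 1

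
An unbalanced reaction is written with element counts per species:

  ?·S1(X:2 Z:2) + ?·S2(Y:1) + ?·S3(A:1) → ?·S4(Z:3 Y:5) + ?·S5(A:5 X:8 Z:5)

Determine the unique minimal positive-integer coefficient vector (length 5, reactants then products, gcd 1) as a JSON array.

A: 4·0+5·0+5·1 = 5 | 1·0+1·5 = 5
X: 4·2+5·0+5·0 = 8 | 1·0+1·8 = 8
Z: 4·2+5·0+5·0 = 8 | 1·3+1·5 = 8
Y: 4·0+5·1+5·0 = 5 | 1·5+1·0 = 5
gcd(4,5,5,1,1) = 1

Coefficients: [4, 5, 5, 1, 1]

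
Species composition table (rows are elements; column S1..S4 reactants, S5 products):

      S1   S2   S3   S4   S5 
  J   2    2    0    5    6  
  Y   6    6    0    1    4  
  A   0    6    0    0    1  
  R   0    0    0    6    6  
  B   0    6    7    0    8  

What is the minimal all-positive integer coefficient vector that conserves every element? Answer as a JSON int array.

J: 2·2+1·2+6·0+6·5 = 36 | 6·6 = 36
Y: 2·6+1·6+6·0+6·1 = 24 | 6·4 = 24
A: 2·0+1·6+6·0+6·0 = 6 | 6·1 = 6
R: 2·0+1·0+6·0+6·6 = 36 | 6·6 = 36
B: 2·0+1·6+6·7+6·0 = 48 | 6·8 = 48
gcd(2,1,6,6,6) = 1

Coefficients: [2, 1, 6, 6, 6]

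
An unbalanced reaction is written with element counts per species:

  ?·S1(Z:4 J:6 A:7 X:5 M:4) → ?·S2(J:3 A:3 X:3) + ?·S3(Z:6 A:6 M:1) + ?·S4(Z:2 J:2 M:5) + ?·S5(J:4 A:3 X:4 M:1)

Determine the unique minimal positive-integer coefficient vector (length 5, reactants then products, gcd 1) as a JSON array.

Z: 6·4 = 24 | 2·0+3·6+3·2+6·0 = 24
J: 6·6 = 36 | 2·3+3·0+3·2+6·4 = 36
A: 6·7 = 42 | 2·3+3·6+3·0+6·3 = 42
X: 6·5 = 30 | 2·3+3·0+3·0+6·4 = 30
M: 6·4 = 24 | 2·0+3·1+3·5+6·1 = 24
gcd(6,2,3,3,6) = 1

Coefficients: [6, 2, 3, 3, 6]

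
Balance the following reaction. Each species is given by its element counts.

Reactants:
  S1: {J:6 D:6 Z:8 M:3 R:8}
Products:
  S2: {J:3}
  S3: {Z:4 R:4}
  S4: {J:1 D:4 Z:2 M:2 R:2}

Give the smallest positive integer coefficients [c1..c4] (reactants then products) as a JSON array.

J: 4·6 = 24 | 6·3+5·0+6·1 = 24
D: 4·6 = 24 | 6·0+5·0+6·4 = 24
Z: 4·8 = 32 | 6·0+5·4+6·2 = 32
M: 4·3 = 12 | 6·0+5·0+6·2 = 12
R: 4·8 = 32 | 6·0+5·4+6·2 = 32
gcd(4,6,5,6) = 1

Coefficients: [4, 6, 5, 6]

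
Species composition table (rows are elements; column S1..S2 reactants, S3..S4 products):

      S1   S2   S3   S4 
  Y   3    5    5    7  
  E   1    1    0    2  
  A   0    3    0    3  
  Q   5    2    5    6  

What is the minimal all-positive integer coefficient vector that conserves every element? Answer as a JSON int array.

Y: 5·3+5·5 = 40 | 1·5+5·7 = 40
E: 5·1+5·1 = 10 | 1·0+5·2 = 10
A: 5·0+5·3 = 15 | 1·0+5·3 = 15
Q: 5·5+5·2 = 35 | 1·5+5·6 = 35
gcd(5,5,1,5) = 1

Coefficients: [5, 5, 1, 5]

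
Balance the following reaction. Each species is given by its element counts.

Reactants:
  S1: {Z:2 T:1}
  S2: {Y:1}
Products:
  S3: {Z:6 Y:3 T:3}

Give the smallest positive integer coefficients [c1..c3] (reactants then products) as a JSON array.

Coefficients: [3, 3, 1]

Z: 3·2+3·0 = 6 | 1·6 = 6
Y: 3·0+3·1 = 3 | 1·3 = 3
T: 3·1+3·0 = 3 | 1·3 = 3
gcd(3,3,1) = 1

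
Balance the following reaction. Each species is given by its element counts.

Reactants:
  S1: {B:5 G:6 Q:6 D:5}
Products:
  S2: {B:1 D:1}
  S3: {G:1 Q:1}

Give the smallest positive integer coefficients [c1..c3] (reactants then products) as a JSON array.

Coefficients: [1, 5, 6]

B: 1·5 = 5 | 5·1+6·0 = 5
G: 1·6 = 6 | 5·0+6·1 = 6
Q: 1·6 = 6 | 5·0+6·1 = 6
D: 1·5 = 5 | 5·1+6·0 = 5
gcd(1,5,6) = 1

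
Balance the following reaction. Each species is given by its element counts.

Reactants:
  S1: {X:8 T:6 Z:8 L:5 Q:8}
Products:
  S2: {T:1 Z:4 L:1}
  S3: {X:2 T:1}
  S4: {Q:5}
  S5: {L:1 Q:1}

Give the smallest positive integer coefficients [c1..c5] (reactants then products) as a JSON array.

Coefficients: [1, 2, 4, 1, 3]

X: 1·8 = 8 | 2·0+4·2+1·0+3·0 = 8
T: 1·6 = 6 | 2·1+4·1+1·0+3·0 = 6
Z: 1·8 = 8 | 2·4+4·0+1·0+3·0 = 8
L: 1·5 = 5 | 2·1+4·0+1·0+3·1 = 5
Q: 1·8 = 8 | 2·0+4·0+1·5+3·1 = 8
gcd(1,2,4,1,3) = 1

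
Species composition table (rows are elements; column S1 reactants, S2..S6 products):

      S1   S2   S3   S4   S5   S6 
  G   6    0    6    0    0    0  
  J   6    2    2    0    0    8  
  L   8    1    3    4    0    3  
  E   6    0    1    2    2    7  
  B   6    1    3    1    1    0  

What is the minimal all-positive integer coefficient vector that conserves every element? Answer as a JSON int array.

G: 5·6 = 30 | 6·0+5·6+4·0+5·0+1·0 = 30
J: 5·6 = 30 | 6·2+5·2+4·0+5·0+1·8 = 30
L: 5·8 = 40 | 6·1+5·3+4·4+5·0+1·3 = 40
E: 5·6 = 30 | 6·0+5·1+4·2+5·2+1·7 = 30
B: 5·6 = 30 | 6·1+5·3+4·1+5·1+1·0 = 30
gcd(5,6,5,4,5,1) = 1

Coefficients: [5, 6, 5, 4, 5, 1]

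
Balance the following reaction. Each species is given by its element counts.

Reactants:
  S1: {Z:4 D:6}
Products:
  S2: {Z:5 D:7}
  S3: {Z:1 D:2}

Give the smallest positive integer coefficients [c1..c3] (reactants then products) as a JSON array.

Coefficients: [3, 2, 2]

Z: 3·4 = 12 | 2·5+2·1 = 12
D: 3·6 = 18 | 2·7+2·2 = 18
gcd(3,2,2) = 1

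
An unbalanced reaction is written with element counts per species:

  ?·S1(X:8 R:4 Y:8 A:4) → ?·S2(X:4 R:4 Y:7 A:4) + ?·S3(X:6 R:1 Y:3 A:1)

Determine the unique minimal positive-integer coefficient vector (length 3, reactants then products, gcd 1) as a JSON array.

Coefficients: [5, 4, 4]

X: 5·8 = 40 | 4·4+4·6 = 40
R: 5·4 = 20 | 4·4+4·1 = 20
Y: 5·8 = 40 | 4·7+4·3 = 40
A: 5·4 = 20 | 4·4+4·1 = 20
gcd(5,4,4) = 1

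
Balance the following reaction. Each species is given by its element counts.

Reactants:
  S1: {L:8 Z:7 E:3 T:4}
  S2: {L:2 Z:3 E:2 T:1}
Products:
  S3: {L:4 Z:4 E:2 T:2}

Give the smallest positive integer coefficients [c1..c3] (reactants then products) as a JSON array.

Coefficients: [2, 2, 5]

L: 2·8+2·2 = 20 | 5·4 = 20
Z: 2·7+2·3 = 20 | 5·4 = 20
E: 2·3+2·2 = 10 | 5·2 = 10
T: 2·4+2·1 = 10 | 5·2 = 10
gcd(2,2,5) = 1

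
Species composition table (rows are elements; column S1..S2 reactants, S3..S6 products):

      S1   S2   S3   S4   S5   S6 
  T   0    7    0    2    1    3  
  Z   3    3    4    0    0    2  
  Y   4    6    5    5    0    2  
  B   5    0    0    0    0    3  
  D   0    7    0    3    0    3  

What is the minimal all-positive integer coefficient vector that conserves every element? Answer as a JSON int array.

T: 3·0+3·7 = 21 | 2·0+2·2+2·1+5·3 = 21
Z: 3·3+3·3 = 18 | 2·4+2·0+2·0+5·2 = 18
Y: 3·4+3·6 = 30 | 2·5+2·5+2·0+5·2 = 30
B: 3·5+3·0 = 15 | 2·0+2·0+2·0+5·3 = 15
D: 3·0+3·7 = 21 | 2·0+2·3+2·0+5·3 = 21
gcd(3,3,2,2,2,5) = 1

Coefficients: [3, 3, 2, 2, 2, 5]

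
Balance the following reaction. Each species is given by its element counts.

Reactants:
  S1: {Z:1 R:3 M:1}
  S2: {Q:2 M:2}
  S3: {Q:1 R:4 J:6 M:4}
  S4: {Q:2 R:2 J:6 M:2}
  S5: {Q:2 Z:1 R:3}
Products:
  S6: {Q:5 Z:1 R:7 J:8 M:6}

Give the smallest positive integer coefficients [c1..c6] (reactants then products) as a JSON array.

Q: 2·0+5·2+4·1+4·2+4·2 = 30 | 6·5 = 30
Z: 2·1+5·0+4·0+4·0+4·1 = 6 | 6·1 = 6
R: 2·3+5·0+4·4+4·2+4·3 = 42 | 6·7 = 42
J: 2·0+5·0+4·6+4·6+4·0 = 48 | 6·8 = 48
M: 2·1+5·2+4·4+4·2+4·0 = 36 | 6·6 = 36
gcd(2,5,4,4,4,6) = 1

Coefficients: [2, 5, 4, 4, 4, 6]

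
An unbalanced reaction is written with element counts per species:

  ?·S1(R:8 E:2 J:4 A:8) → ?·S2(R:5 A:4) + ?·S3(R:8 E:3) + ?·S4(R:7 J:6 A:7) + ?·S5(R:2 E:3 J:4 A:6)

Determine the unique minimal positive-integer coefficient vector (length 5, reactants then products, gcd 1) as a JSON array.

Coefficients: [6, 4, 1, 2, 3]

R: 6·8 = 48 | 4·5+1·8+2·7+3·2 = 48
E: 6·2 = 12 | 4·0+1·3+2·0+3·3 = 12
J: 6·4 = 24 | 4·0+1·0+2·6+3·4 = 24
A: 6·8 = 48 | 4·4+1·0+2·7+3·6 = 48
gcd(6,4,1,2,3) = 1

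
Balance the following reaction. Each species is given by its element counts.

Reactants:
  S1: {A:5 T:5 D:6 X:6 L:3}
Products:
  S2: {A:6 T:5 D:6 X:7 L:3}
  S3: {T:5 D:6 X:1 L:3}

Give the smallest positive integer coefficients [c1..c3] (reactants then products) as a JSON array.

A: 6·5 = 30 | 5·6+1·0 = 30
T: 6·5 = 30 | 5·5+1·5 = 30
D: 6·6 = 36 | 5·6+1·6 = 36
X: 6·6 = 36 | 5·7+1·1 = 36
L: 6·3 = 18 | 5·3+1·3 = 18
gcd(6,5,1) = 1

Coefficients: [6, 5, 1]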